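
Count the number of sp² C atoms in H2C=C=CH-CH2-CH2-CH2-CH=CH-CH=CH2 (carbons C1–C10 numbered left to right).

C1: sp2 ✓
C2: sp
C3: sp2 ✓
C4: sp3
C5: sp3
C6: sp3
C7: sp2 ✓
C8: sp2 ✓
C9: sp2 ✓
C10: sp2 ✓
C1, C3, C7, C8, C9, C10 → 6 sp2 carbons.

6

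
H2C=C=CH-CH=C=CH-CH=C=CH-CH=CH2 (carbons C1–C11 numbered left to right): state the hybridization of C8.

sp

C8 (2 σ bonds, plus two π bonds) has steric number 2: sp.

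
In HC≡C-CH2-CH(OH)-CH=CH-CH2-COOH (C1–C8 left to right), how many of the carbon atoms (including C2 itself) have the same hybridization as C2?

C2 is sp (two π bonds).
C1: sp ✓
C2: sp ✓
C3: sp3
C4: sp3
C5: sp2
C6: sp2
C7: sp3
C8: sp2
2 carbons are sp.

2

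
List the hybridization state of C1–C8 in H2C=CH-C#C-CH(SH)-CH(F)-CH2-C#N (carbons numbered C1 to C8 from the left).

C1 is sp2: 3 σ bonds, plus one π bond, 3 electron-density regions.
C2: 3 σ bonds, plus one π bond; 3 regions of electron density → sp2.
C3 (2 σ bonds, plus two π bonds) has steric number 2: sp.
C4 (2 σ bonds, plus two π bonds) has steric number 2: sp.
C5 is sp3: 4 σ bonds, 4 electron-density regions.
C6 — 4 σ bonds. Steric number 4, so sp3.
C7 (4 σ bonds) has steric number 4: sp3.
C8 has 2 σ bonds, plus two π bonds: steric number 2 → sp.

C1 sp2, C2 sp2, C3 sp, C4 sp, C5 sp3, C6 sp3, C7 sp3, C8 sp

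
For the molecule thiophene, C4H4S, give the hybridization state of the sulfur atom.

sp^2

Analogous to furan: one S lone pair in the aromatic π system, S is sp2.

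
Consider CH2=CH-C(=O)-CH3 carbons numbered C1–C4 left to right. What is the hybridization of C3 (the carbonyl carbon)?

sp^2

C3 (the carbonyl carbon) is sp2: 3 σ bonds, plus one π bond, 3 electron-density regions.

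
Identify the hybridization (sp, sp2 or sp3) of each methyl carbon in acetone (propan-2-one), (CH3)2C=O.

Each methyl carbon: 4 σ bonds — 4 electron domains, sp3.

sp3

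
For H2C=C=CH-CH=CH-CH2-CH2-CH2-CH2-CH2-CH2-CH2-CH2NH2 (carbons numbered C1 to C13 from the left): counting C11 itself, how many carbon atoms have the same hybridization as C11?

8

C11 is sp3 (only σ bonds).
C1: sp2
C2: sp
C3: sp2
C4: sp2
C5: sp2
C6: sp3 ✓
C7: sp3 ✓
C8: sp3 ✓
C9: sp3 ✓
C10: sp3 ✓
C11: sp3 ✓
C12: sp3 ✓
C13: sp3 ✓
8 carbons are sp3.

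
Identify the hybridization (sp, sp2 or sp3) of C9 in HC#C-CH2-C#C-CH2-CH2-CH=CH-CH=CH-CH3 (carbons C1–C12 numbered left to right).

C9 carries 3 σ bonds, plus one π bond, giving a steric number of 3, so it is sp2.

sp^2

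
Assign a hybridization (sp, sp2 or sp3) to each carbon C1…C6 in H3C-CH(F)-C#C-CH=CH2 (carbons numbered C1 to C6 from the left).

C1 sp3, C2 sp3, C3 sp, C4 sp, C5 sp2, C6 sp2

C1 (4 σ bonds) has steric number 4: sp3.
C2 is sp3: 4 σ bonds, 4 electron-density regions.
C3 is sp: 2 σ bonds, plus two π bonds, 2 electron-density regions.
C4 — 2 σ bonds, plus two π bonds. Steric number 2, so sp.
C5: 3 σ bonds, plus one π bond; 3 regions of electron density → sp2.
C6 has 3 σ bonds, plus one π bond: steric number 3 → sp2.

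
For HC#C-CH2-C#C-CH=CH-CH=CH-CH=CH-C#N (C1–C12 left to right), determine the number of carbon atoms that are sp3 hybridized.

1

C1: sp
C2: sp
C3: sp3 ✓
C4: sp
C5: sp
C6: sp2
C7: sp2
C8: sp2
C9: sp2
C10: sp2
C11: sp2
C12: sp
C3 → 1 sp3 carbon.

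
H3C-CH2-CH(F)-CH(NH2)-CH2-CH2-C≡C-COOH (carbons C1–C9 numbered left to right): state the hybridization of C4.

sp^3

C4: 4 σ bonds — 4 electron domains, sp3.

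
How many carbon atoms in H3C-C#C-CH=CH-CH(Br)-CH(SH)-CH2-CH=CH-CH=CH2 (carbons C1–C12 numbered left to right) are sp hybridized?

C1: sp3
C2: sp ✓
C3: sp ✓
C4: sp2
C5: sp2
C6: sp3
C7: sp3
C8: sp3
C9: sp2
C10: sp2
C11: sp2
C12: sp2
C2, C3 → 2 sp carbons.

2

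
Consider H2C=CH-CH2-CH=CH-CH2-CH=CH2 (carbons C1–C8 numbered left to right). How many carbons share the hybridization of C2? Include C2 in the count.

6

C2 is sp2 (one π bond).
C1: sp2 ✓
C2: sp2 ✓
C3: sp3
C4: sp2 ✓
C5: sp2 ✓
C6: sp3
C7: sp2 ✓
C8: sp2 ✓
6 carbons are sp2.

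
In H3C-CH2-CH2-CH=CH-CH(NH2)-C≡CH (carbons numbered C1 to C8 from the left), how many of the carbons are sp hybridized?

2

C1: sp3
C2: sp3
C3: sp3
C4: sp2
C5: sp2
C6: sp3
C7: sp ✓
C8: sp ✓
C7, C8 → 2 sp carbons.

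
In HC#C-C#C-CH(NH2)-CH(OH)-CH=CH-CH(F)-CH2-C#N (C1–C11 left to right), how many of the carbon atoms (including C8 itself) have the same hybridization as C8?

2

C8 is sp2 (one π bond).
C1: sp
C2: sp
C3: sp
C4: sp
C5: sp3
C6: sp3
C7: sp2 ✓
C8: sp2 ✓
C9: sp3
C10: sp3
C11: sp
2 carbons are sp2.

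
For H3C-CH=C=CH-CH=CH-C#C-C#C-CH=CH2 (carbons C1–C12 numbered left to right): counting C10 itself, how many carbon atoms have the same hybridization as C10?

C10 is sp (two π bonds).
C1: sp3
C2: sp2
C3: sp ✓
C4: sp2
C5: sp2
C6: sp2
C7: sp ✓
C8: sp ✓
C9: sp ✓
C10: sp ✓
C11: sp2
C12: sp2
5 carbons are sp.

5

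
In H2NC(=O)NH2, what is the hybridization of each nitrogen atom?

sp2

Both N lone pairs are conjugated with the C=O; planar sp2.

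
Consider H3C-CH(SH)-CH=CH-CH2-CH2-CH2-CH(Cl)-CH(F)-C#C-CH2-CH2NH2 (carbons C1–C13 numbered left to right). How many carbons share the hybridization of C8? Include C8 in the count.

C8 is sp3 (only σ bonds).
C1: sp3 ✓
C2: sp3 ✓
C3: sp2
C4: sp2
C5: sp3 ✓
C6: sp3 ✓
C7: sp3 ✓
C8: sp3 ✓
C9: sp3 ✓
C10: sp
C11: sp
C12: sp3 ✓
C13: sp3 ✓
9 carbons are sp3.

9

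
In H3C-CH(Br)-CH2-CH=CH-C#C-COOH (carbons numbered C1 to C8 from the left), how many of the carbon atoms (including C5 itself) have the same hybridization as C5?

3

C5 is sp2 (one π bond).
C1: sp3
C2: sp3
C3: sp3
C4: sp2 ✓
C5: sp2 ✓
C6: sp
C7: sp
C8: sp2 ✓
3 carbons are sp2.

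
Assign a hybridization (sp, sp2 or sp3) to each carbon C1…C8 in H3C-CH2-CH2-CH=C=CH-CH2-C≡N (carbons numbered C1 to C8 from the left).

C1 sp3, C2 sp3, C3 sp3, C4 sp2, C5 sp, C6 sp2, C7 sp3, C8 sp

C1 carries 4 σ bonds, giving a steric number of 4, so it is sp3.
C2 — 4 σ bonds. Steric number 4, so sp3.
C3 (4 σ bonds) has steric number 4: sp3.
C4 carries 3 σ bonds, plus one π bond, giving a steric number of 3, so it is sp2.
C5 carries 2 σ bonds, plus two π bonds, giving a steric number of 2, so it is sp.
C6: 3 σ bonds, plus one π bond; 3 regions of electron density → sp2.
C7 (4 σ bonds) has steric number 4: sp3.
C8 has 2 σ bonds, plus two π bonds: steric number 2 → sp.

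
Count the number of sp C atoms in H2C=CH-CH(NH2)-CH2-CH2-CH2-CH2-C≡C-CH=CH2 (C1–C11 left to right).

2

C1: sp2
C2: sp2
C3: sp3
C4: sp3
C5: sp3
C6: sp3
C7: sp3
C8: sp ✓
C9: sp ✓
C10: sp2
C11: sp2
C8, C9 → 2 sp carbons.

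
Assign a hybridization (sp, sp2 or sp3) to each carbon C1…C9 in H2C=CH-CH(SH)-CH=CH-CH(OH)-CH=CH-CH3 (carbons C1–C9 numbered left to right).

C1 has 3 σ bonds, plus one π bond: steric number 3 → sp2.
C2 has 3 σ bonds, plus one π bond: steric number 3 → sp2.
C3 carries 4 σ bonds, giving a steric number of 4, so it is sp3.
C4 (3 σ bonds, plus one π bond) has steric number 3: sp2.
C5 is sp2: 3 σ bonds, plus one π bond, 3 electron-density regions.
C6 (4 σ bonds) has steric number 4: sp3.
C7 carries 3 σ bonds, plus one π bond, giving a steric number of 3, so it is sp2.
C8 (3 σ bonds, plus one π bond) has steric number 3: sp2.
C9 carries 4 σ bonds, giving a steric number of 4, so it is sp3.

C1 sp2, C2 sp2, C3 sp3, C4 sp2, C5 sp2, C6 sp3, C7 sp2, C8 sp2, C9 sp3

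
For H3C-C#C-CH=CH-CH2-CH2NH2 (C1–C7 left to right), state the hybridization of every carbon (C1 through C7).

C1 (4 σ bonds) has steric number 4: sp3.
C2 has 2 σ bonds, plus two π bonds: steric number 2 → sp.
C3 carries 2 σ bonds, plus two π bonds, giving a steric number of 2, so it is sp.
C4 (3 σ bonds, plus one π bond) has steric number 3: sp2.
C5 (3 σ bonds, plus one π bond) has steric number 3: sp2.
C6 is sp3: 4 σ bonds, 4 electron-density regions.
C7 (4 σ bonds) has steric number 4: sp3.

C1 sp3, C2 sp, C3 sp, C4 sp2, C5 sp2, C6 sp3, C7 sp3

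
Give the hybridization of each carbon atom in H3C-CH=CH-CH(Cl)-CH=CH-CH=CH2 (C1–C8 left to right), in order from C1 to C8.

C1: 4 σ bonds; 4 regions of electron density → sp3.
C2 is sp2: 3 σ bonds, plus one π bond, 3 electron-density regions.
C3 carries 3 σ bonds, plus one π bond, giving a steric number of 3, so it is sp2.
C4: 4 σ bonds; 4 regions of electron density → sp3.
C5 carries 3 σ bonds, plus one π bond, giving a steric number of 3, so it is sp2.
C6: 3 σ bonds, plus one π bond; 3 regions of electron density → sp2.
C7 carries 3 σ bonds, plus one π bond, giving a steric number of 3, so it is sp2.
C8 has 3 σ bonds, plus one π bond: steric number 3 → sp2.

C1 sp3, C2 sp2, C3 sp2, C4 sp3, C5 sp2, C6 sp2, C7 sp2, C8 sp2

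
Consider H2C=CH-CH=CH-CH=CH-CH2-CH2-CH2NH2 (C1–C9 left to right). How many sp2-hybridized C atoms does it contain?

C1: sp2 ✓
C2: sp2 ✓
C3: sp2 ✓
C4: sp2 ✓
C5: sp2 ✓
C6: sp2 ✓
C7: sp3
C8: sp3
C9: sp3
C1, C2, C3, C4, C5, C6 → 6 sp2 carbons.

6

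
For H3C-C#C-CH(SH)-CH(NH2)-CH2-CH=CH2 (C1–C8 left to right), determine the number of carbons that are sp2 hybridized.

C1: sp3
C2: sp
C3: sp
C4: sp3
C5: sp3
C6: sp3
C7: sp2 ✓
C8: sp2 ✓
C7, C8 → 2 sp2 carbons.

2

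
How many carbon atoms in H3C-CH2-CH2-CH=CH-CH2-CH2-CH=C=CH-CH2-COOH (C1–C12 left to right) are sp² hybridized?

C1: sp3
C2: sp3
C3: sp3
C4: sp2 ✓
C5: sp2 ✓
C6: sp3
C7: sp3
C8: sp2 ✓
C9: sp
C10: sp2 ✓
C11: sp3
C12: sp2 ✓
C4, C5, C8, C10, C12 → 5 sp2 carbons.

5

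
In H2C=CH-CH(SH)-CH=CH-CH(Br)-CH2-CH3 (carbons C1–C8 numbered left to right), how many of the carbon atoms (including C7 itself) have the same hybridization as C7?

C7 is sp3 (only σ bonds).
C1: sp2
C2: sp2
C3: sp3 ✓
C4: sp2
C5: sp2
C6: sp3 ✓
C7: sp3 ✓
C8: sp3 ✓
4 carbons are sp3.

4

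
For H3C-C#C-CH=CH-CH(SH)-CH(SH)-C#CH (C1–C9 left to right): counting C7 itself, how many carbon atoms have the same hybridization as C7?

C7 is sp3 (only σ bonds).
C1: sp3 ✓
C2: sp
C3: sp
C4: sp2
C5: sp2
C6: sp3 ✓
C7: sp3 ✓
C8: sp
C9: sp
3 carbons are sp3.

3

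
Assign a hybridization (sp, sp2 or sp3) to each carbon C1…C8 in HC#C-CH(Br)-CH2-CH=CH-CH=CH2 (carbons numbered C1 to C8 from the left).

C1 sp, C2 sp, C3 sp3, C4 sp3, C5 sp2, C6 sp2, C7 sp2, C8 sp2

C1 carries 2 σ bonds, plus two π bonds, giving a steric number of 2, so it is sp.
C2 is sp: 2 σ bonds, plus two π bonds, 2 electron-density regions.
C3 (4 σ bonds) has steric number 4: sp3.
C4 — 4 σ bonds. Steric number 4, so sp3.
C5 (3 σ bonds, plus one π bond) has steric number 3: sp2.
C6: 3 σ bonds, plus one π bond — 3 electron domains, sp2.
C7 has 3 σ bonds, plus one π bond: steric number 3 → sp2.
C8: 3 σ bonds, plus one π bond — 3 electron domains, sp2.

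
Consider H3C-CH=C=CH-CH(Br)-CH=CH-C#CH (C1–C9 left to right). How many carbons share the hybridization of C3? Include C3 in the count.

C3 is sp (two π bonds).
C1: sp3
C2: sp2
C3: sp ✓
C4: sp2
C5: sp3
C6: sp2
C7: sp2
C8: sp ✓
C9: sp ✓
3 carbons are sp.

3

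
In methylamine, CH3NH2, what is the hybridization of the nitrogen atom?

Three σ bonds + one lone pair = steric number 4 → sp3.

sp3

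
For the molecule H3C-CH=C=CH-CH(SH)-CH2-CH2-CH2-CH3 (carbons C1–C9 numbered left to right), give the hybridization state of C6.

sp^3

C6: 4 σ bonds — 4 electron domains, sp3.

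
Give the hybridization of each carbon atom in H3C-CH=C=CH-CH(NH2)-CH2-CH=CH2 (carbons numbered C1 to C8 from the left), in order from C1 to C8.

C1 sp3, C2 sp2, C3 sp, C4 sp2, C5 sp3, C6 sp3, C7 sp2, C8 sp2

C1 is sp3: 4 σ bonds, 4 electron-density regions.
C2 is sp2: 3 σ bonds, plus one π bond, 3 electron-density regions.
C3 is sp: 2 σ bonds, plus two π bonds, 2 electron-density regions.
C4 (3 σ bonds, plus one π bond) has steric number 3: sp2.
C5 (4 σ bonds) has steric number 4: sp3.
C6: 4 σ bonds — 4 electron domains, sp3.
C7 — 3 σ bonds, plus one π bond. Steric number 3, so sp2.
C8 is sp2: 3 σ bonds, plus one π bond, 3 electron-density regions.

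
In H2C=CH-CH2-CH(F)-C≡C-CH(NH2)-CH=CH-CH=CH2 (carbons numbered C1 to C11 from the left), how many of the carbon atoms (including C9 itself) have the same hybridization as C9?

6

C9 is sp2 (one π bond).
C1: sp2 ✓
C2: sp2 ✓
C3: sp3
C4: sp3
C5: sp
C6: sp
C7: sp3
C8: sp2 ✓
C9: sp2 ✓
C10: sp2 ✓
C11: sp2 ✓
6 carbons are sp2.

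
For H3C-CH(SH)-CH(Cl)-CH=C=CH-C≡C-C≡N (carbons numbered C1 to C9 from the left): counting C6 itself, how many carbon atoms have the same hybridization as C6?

2

C6 is sp2 (one π bond).
C1: sp3
C2: sp3
C3: sp3
C4: sp2 ✓
C5: sp
C6: sp2 ✓
C7: sp
C8: sp
C9: sp
2 carbons are sp2.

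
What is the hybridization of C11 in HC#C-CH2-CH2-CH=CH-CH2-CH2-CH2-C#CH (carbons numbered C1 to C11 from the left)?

sp

C11 — 2 σ bonds, plus two π bonds. Steric number 2, so sp.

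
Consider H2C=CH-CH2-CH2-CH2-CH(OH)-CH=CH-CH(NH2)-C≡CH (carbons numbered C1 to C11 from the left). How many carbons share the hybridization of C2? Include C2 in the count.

C2 is sp2 (one π bond).
C1: sp2 ✓
C2: sp2 ✓
C3: sp3
C4: sp3
C5: sp3
C6: sp3
C7: sp2 ✓
C8: sp2 ✓
C9: sp3
C10: sp
C11: sp
4 carbons are sp2.

4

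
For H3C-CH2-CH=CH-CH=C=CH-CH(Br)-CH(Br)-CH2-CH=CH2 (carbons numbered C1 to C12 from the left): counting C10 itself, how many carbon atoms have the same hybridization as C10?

5

C10 is sp3 (only σ bonds).
C1: sp3 ✓
C2: sp3 ✓
C3: sp2
C4: sp2
C5: sp2
C6: sp
C7: sp2
C8: sp3 ✓
C9: sp3 ✓
C10: sp3 ✓
C11: sp2
C12: sp2
5 carbons are sp3.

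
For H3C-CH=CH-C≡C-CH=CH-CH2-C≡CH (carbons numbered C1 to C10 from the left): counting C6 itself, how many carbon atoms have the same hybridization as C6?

4

C6 is sp2 (one π bond).
C1: sp3
C2: sp2 ✓
C3: sp2 ✓
C4: sp
C5: sp
C6: sp2 ✓
C7: sp2 ✓
C8: sp3
C9: sp
C10: sp
4 carbons are sp2.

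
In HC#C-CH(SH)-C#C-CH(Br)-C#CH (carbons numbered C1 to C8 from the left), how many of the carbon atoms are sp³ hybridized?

C1: sp
C2: sp
C3: sp3 ✓
C4: sp
C5: sp
C6: sp3 ✓
C7: sp
C8: sp
C3, C6 → 2 sp3 carbons.

2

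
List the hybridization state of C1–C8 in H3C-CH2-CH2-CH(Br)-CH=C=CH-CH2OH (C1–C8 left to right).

C1 is sp3: 4 σ bonds, 4 electron-density regions.
C2: 4 σ bonds; 4 regions of electron density → sp3.
C3 (4 σ bonds) has steric number 4: sp3.
C4 is sp3: 4 σ bonds, 4 electron-density regions.
C5: 3 σ bonds, plus one π bond; 3 regions of electron density → sp2.
C6: 2 σ bonds, plus two π bonds; 2 regions of electron density → sp.
C7: 3 σ bonds, plus one π bond; 3 regions of electron density → sp2.
C8 — 4 σ bonds. Steric number 4, so sp3.

C1 sp3, C2 sp3, C3 sp3, C4 sp3, C5 sp2, C6 sp, C7 sp2, C8 sp3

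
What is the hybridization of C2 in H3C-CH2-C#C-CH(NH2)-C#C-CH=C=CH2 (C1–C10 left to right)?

C2: 4 σ bonds — 4 electron domains, sp3.

sp3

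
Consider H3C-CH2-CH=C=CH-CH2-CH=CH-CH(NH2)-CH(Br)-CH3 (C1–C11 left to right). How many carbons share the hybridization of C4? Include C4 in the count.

C4 is sp (two π bonds).
C1: sp3
C2: sp3
C3: sp2
C4: sp ✓
C5: sp2
C6: sp3
C7: sp2
C8: sp2
C9: sp3
C10: sp3
C11: sp3
1 carbon is sp.

1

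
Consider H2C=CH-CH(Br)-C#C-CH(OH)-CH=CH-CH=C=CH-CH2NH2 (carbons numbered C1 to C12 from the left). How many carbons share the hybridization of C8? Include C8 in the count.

C8 is sp2 (one π bond).
C1: sp2 ✓
C2: sp2 ✓
C3: sp3
C4: sp
C5: sp
C6: sp3
C7: sp2 ✓
C8: sp2 ✓
C9: sp2 ✓
C10: sp
C11: sp2 ✓
C12: sp3
6 carbons are sp2.

6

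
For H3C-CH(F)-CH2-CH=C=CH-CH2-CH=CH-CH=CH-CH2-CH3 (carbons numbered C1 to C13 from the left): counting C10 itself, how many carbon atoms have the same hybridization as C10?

C10 is sp2 (one π bond).
C1: sp3
C2: sp3
C3: sp3
C4: sp2 ✓
C5: sp
C6: sp2 ✓
C7: sp3
C8: sp2 ✓
C9: sp2 ✓
C10: sp2 ✓
C11: sp2 ✓
C12: sp3
C13: sp3
6 carbons are sp2.

6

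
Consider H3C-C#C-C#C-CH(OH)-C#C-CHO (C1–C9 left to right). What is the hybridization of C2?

sp

C2: 2 σ bonds, plus two π bonds — 2 electron domains, sp.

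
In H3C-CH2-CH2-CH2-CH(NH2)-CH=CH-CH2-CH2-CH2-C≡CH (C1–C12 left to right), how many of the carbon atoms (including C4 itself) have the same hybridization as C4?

8

C4 is sp3 (only σ bonds).
C1: sp3 ✓
C2: sp3 ✓
C3: sp3 ✓
C4: sp3 ✓
C5: sp3 ✓
C6: sp2
C7: sp2
C8: sp3 ✓
C9: sp3 ✓
C10: sp3 ✓
C11: sp
C12: sp
8 carbons are sp3.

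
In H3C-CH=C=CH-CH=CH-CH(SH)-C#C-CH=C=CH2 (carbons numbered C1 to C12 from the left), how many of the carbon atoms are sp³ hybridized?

2

C1: sp3 ✓
C2: sp2
C3: sp
C4: sp2
C5: sp2
C6: sp2
C7: sp3 ✓
C8: sp
C9: sp
C10: sp2
C11: sp
C12: sp2
C1, C7 → 2 sp3 carbons.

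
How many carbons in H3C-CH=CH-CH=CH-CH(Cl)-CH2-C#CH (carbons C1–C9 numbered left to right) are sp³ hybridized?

3

C1: sp3 ✓
C2: sp2
C3: sp2
C4: sp2
C5: sp2
C6: sp3 ✓
C7: sp3 ✓
C8: sp
C9: sp
C1, C6, C7 → 3 sp3 carbons.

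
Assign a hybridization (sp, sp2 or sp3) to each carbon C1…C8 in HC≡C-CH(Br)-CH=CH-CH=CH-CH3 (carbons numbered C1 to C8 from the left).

C1: 2 σ bonds, plus two π bonds; 2 regions of electron density → sp.
C2 has 2 σ bonds, plus two π bonds: steric number 2 → sp.
C3: 4 σ bonds; 4 regions of electron density → sp3.
C4 has 3 σ bonds, plus one π bond: steric number 3 → sp2.
C5 carries 3 σ bonds, plus one π bond, giving a steric number of 3, so it is sp2.
C6: 3 σ bonds, plus one π bond — 3 electron domains, sp2.
C7: 3 σ bonds, plus one π bond — 3 electron domains, sp2.
C8: 4 σ bonds; 4 regions of electron density → sp3.

C1 sp, C2 sp, C3 sp3, C4 sp2, C5 sp2, C6 sp2, C7 sp2, C8 sp3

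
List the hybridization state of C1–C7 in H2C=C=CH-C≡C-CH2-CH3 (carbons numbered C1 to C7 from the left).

C1 — 3 σ bonds, plus one π bond. Steric number 3, so sp2.
C2 — 2 σ bonds, plus two π bonds. Steric number 2, so sp.
C3: 3 σ bonds, plus one π bond; 3 regions of electron density → sp2.
C4 is sp: 2 σ bonds, plus two π bonds, 2 electron-density regions.
C5 is sp: 2 σ bonds, plus two π bonds, 2 electron-density regions.
C6 has 4 σ bonds: steric number 4 → sp3.
C7 carries 4 σ bonds, giving a steric number of 4, so it is sp3.

C1 sp2, C2 sp, C3 sp2, C4 sp, C5 sp, C6 sp3, C7 sp3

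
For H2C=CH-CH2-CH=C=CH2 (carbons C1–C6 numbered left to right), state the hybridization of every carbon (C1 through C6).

C1 sp2, C2 sp2, C3 sp3, C4 sp2, C5 sp, C6 sp2

C1 carries 3 σ bonds, plus one π bond, giving a steric number of 3, so it is sp2.
C2: 3 σ bonds, plus one π bond; 3 regions of electron density → sp2.
C3: 4 σ bonds — 4 electron domains, sp3.
C4: 3 σ bonds, plus one π bond — 3 electron domains, sp2.
C5: 2 σ bonds, plus two π bonds — 2 electron domains, sp.
C6 is sp2: 3 σ bonds, plus one π bond, 3 electron-density regions.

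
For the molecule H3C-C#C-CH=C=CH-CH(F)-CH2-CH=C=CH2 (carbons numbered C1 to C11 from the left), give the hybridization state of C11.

sp²

C11: 3 σ bonds, plus one π bond — 3 electron domains, sp2.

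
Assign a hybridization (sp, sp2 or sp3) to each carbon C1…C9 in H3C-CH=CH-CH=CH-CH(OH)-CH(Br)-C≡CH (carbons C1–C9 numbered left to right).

C1 sp3, C2 sp2, C3 sp2, C4 sp2, C5 sp2, C6 sp3, C7 sp3, C8 sp, C9 sp

C1 (4 σ bonds) has steric number 4: sp3.
C2 has 3 σ bonds, plus one π bond: steric number 3 → sp2.
C3 (3 σ bonds, plus one π bond) has steric number 3: sp2.
C4: 3 σ bonds, plus one π bond; 3 regions of electron density → sp2.
C5 (3 σ bonds, plus one π bond) has steric number 3: sp2.
C6: 4 σ bonds — 4 electron domains, sp3.
C7 carries 4 σ bonds, giving a steric number of 4, so it is sp3.
C8 has 2 σ bonds, plus two π bonds: steric number 2 → sp.
C9: 2 σ bonds, plus two π bonds; 2 regions of electron density → sp.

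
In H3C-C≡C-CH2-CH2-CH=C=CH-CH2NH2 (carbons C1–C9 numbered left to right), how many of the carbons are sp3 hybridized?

C1: sp3 ✓
C2: sp
C3: sp
C4: sp3 ✓
C5: sp3 ✓
C6: sp2
C7: sp
C8: sp2
C9: sp3 ✓
C1, C4, C5, C9 → 4 sp3 carbons.

4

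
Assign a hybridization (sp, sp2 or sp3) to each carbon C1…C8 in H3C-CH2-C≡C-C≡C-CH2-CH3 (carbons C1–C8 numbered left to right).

C1 has 4 σ bonds: steric number 4 → sp3.
C2 carries 4 σ bonds, giving a steric number of 4, so it is sp3.
C3 has 2 σ bonds, plus two π bonds: steric number 2 → sp.
C4 is sp: 2 σ bonds, plus two π bonds, 2 electron-density regions.
C5 carries 2 σ bonds, plus two π bonds, giving a steric number of 2, so it is sp.
C6 (2 σ bonds, plus two π bonds) has steric number 2: sp.
C7 is sp3: 4 σ bonds, 4 electron-density regions.
C8 (4 σ bonds) has steric number 4: sp3.

C1 sp3, C2 sp3, C3 sp, C4 sp, C5 sp, C6 sp, C7 sp3, C8 sp3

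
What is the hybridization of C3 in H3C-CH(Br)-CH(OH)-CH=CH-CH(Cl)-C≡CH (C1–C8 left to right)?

C3: 4 σ bonds — 4 electron domains, sp3.

sp3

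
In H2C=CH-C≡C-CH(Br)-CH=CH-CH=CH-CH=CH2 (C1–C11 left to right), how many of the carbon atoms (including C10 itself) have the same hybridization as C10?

C10 is sp2 (one π bond).
C1: sp2 ✓
C2: sp2 ✓
C3: sp
C4: sp
C5: sp3
C6: sp2 ✓
C7: sp2 ✓
C8: sp2 ✓
C9: sp2 ✓
C10: sp2 ✓
C11: sp2 ✓
8 carbons are sp2.

8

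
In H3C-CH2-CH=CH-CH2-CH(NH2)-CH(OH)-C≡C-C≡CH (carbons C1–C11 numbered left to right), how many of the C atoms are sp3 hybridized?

5

C1: sp3 ✓
C2: sp3 ✓
C3: sp2
C4: sp2
C5: sp3 ✓
C6: sp3 ✓
C7: sp3 ✓
C8: sp
C9: sp
C10: sp
C11: sp
C1, C2, C5, C6, C7 → 5 sp3 carbons.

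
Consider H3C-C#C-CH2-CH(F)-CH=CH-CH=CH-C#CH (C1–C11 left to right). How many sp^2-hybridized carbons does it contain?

C1: sp3
C2: sp
C3: sp
C4: sp3
C5: sp3
C6: sp2 ✓
C7: sp2 ✓
C8: sp2 ✓
C9: sp2 ✓
C10: sp
C11: sp
C6, C7, C8, C9 → 4 sp2 carbons.

4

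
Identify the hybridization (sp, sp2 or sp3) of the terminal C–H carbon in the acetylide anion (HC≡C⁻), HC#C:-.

sp

The terminal C–H carbon: 2 σ bonds, plus two π bonds — 2 electron domains, sp.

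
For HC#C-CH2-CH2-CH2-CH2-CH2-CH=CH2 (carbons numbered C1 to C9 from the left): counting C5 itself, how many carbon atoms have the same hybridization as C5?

C5 is sp3 (only σ bonds).
C1: sp
C2: sp
C3: sp3 ✓
C4: sp3 ✓
C5: sp3 ✓
C6: sp3 ✓
C7: sp3 ✓
C8: sp2
C9: sp2
5 carbons are sp3.

5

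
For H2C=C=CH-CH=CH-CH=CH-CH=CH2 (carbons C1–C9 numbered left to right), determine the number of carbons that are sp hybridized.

1

C1: sp2
C2: sp ✓
C3: sp2
C4: sp2
C5: sp2
C6: sp2
C7: sp2
C8: sp2
C9: sp2
C2 → 1 sp carbon.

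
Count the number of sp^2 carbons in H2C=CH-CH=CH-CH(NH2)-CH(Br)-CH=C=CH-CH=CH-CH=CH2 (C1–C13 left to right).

C1: sp2 ✓
C2: sp2 ✓
C3: sp2 ✓
C4: sp2 ✓
C5: sp3
C6: sp3
C7: sp2 ✓
C8: sp
C9: sp2 ✓
C10: sp2 ✓
C11: sp2 ✓
C12: sp2 ✓
C13: sp2 ✓
C1, C2, C3, C4, C7, C9, C10, C11, C12, C13 → 10 sp2 carbons.

10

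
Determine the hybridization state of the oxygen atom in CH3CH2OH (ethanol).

The oxygen atom has 2 σ bonds and 2 lone pairs: steric number 4 → sp3.

sp3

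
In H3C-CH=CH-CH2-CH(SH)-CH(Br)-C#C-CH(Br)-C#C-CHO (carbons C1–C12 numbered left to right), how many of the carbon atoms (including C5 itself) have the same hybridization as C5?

5

C5 is sp3 (only σ bonds).
C1: sp3 ✓
C2: sp2
C3: sp2
C4: sp3 ✓
C5: sp3 ✓
C6: sp3 ✓
C7: sp
C8: sp
C9: sp3 ✓
C10: sp
C11: sp
C12: sp2
5 carbons are sp3.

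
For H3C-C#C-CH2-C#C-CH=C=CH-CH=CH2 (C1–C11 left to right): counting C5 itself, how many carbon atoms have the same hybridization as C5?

5

C5 is sp (two π bonds).
C1: sp3
C2: sp ✓
C3: sp ✓
C4: sp3
C5: sp ✓
C6: sp ✓
C7: sp2
C8: sp ✓
C9: sp2
C10: sp2
C11: sp2
5 carbons are sp.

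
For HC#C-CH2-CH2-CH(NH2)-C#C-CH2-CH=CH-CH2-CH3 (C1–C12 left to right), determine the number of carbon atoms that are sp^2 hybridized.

2

C1: sp
C2: sp
C3: sp3
C4: sp3
C5: sp3
C6: sp
C7: sp
C8: sp3
C9: sp2 ✓
C10: sp2 ✓
C11: sp3
C12: sp3
C9, C10 → 2 sp2 carbons.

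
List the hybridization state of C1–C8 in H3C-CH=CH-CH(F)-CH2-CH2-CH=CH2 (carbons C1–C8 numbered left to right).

C1 sp3, C2 sp2, C3 sp2, C4 sp3, C5 sp3, C6 sp3, C7 sp2, C8 sp2

C1 (4 σ bonds) has steric number 4: sp3.
C2 — 3 σ bonds, plus one π bond. Steric number 3, so sp2.
C3: 3 σ bonds, plus one π bond; 3 regions of electron density → sp2.
C4 carries 4 σ bonds, giving a steric number of 4, so it is sp3.
C5 has 4 σ bonds: steric number 4 → sp3.
C6: 4 σ bonds — 4 electron domains, sp3.
C7 carries 3 σ bonds, plus one π bond, giving a steric number of 3, so it is sp2.
C8 carries 3 σ bonds, plus one π bond, giving a steric number of 3, so it is sp2.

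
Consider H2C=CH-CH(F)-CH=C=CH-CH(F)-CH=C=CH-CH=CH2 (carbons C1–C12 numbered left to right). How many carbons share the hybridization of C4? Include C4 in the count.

C4 is sp2 (one π bond).
C1: sp2 ✓
C2: sp2 ✓
C3: sp3
C4: sp2 ✓
C5: sp
C6: sp2 ✓
C7: sp3
C8: sp2 ✓
C9: sp
C10: sp2 ✓
C11: sp2 ✓
C12: sp2 ✓
8 carbons are sp2.

8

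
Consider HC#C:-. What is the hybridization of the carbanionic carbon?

sp

One σ bond + one lone pair = steric number 2 → sp.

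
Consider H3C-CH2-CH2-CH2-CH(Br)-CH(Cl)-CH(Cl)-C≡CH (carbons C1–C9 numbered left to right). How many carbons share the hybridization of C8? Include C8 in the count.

C8 is sp (two π bonds).
C1: sp3
C2: sp3
C3: sp3
C4: sp3
C5: sp3
C6: sp3
C7: sp3
C8: sp ✓
C9: sp ✓
2 carbons are sp.

2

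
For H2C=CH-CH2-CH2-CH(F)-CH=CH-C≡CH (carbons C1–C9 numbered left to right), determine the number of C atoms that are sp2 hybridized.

4

C1: sp2 ✓
C2: sp2 ✓
C3: sp3
C4: sp3
C5: sp3
C6: sp2 ✓
C7: sp2 ✓
C8: sp
C9: sp
C1, C2, C6, C7 → 4 sp2 carbons.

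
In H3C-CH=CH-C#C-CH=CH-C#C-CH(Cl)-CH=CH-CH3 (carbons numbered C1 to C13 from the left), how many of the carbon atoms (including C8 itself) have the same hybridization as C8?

C8 is sp (two π bonds).
C1: sp3
C2: sp2
C3: sp2
C4: sp ✓
C5: sp ✓
C6: sp2
C7: sp2
C8: sp ✓
C9: sp ✓
C10: sp3
C11: sp2
C12: sp2
C13: sp3
4 carbons are sp.

4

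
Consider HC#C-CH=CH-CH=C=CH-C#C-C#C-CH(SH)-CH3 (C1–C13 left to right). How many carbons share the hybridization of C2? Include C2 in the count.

7

C2 is sp (two π bonds).
C1: sp ✓
C2: sp ✓
C3: sp2
C4: sp2
C5: sp2
C6: sp ✓
C7: sp2
C8: sp ✓
C9: sp ✓
C10: sp ✓
C11: sp ✓
C12: sp3
C13: sp3
7 carbons are sp.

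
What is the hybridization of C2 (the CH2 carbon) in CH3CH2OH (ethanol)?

C2 (the CH2 carbon) is sp3: 4 σ bonds, 4 electron-density regions.

sp³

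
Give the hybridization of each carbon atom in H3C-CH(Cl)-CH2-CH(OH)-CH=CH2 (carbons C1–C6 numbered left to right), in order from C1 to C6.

C1 has 4 σ bonds: steric number 4 → sp3.
C2: 4 σ bonds; 4 regions of electron density → sp3.
C3 has 4 σ bonds: steric number 4 → sp3.
C4 is sp3: 4 σ bonds, 4 electron-density regions.
C5 (3 σ bonds, plus one π bond) has steric number 3: sp2.
C6 has 3 σ bonds, plus one π bond: steric number 3 → sp2.

C1 sp3, C2 sp3, C3 sp3, C4 sp3, C5 sp2, C6 sp2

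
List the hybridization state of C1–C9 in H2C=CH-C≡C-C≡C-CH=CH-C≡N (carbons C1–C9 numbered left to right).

C1: 3 σ bonds, plus one π bond; 3 regions of electron density → sp2.
C2: 3 σ bonds, plus one π bond — 3 electron domains, sp2.
C3 has 2 σ bonds, plus two π bonds: steric number 2 → sp.
C4 is sp: 2 σ bonds, plus two π bonds, 2 electron-density regions.
C5 — 2 σ bonds, plus two π bonds. Steric number 2, so sp.
C6 (2 σ bonds, plus two π bonds) has steric number 2: sp.
C7 is sp2: 3 σ bonds, plus one π bond, 3 electron-density regions.
C8 has 3 σ bonds, plus one π bond: steric number 3 → sp2.
C9 carries 2 σ bonds, plus two π bonds, giving a steric number of 2, so it is sp.

C1 sp2, C2 sp2, C3 sp, C4 sp, C5 sp, C6 sp, C7 sp2, C8 sp2, C9 sp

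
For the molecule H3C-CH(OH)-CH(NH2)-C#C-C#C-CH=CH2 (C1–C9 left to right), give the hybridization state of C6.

C6: 2 σ bonds, plus two π bonds; 2 regions of electron density → sp.

sp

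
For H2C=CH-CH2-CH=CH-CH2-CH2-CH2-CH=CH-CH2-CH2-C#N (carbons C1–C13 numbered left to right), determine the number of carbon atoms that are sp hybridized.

1

C1: sp2
C2: sp2
C3: sp3
C4: sp2
C5: sp2
C6: sp3
C7: sp3
C8: sp3
C9: sp2
C10: sp2
C11: sp3
C12: sp3
C13: sp ✓
C13 → 1 sp carbon.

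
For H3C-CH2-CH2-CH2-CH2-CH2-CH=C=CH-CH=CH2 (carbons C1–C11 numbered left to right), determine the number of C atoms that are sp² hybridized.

C1: sp3
C2: sp3
C3: sp3
C4: sp3
C5: sp3
C6: sp3
C7: sp2 ✓
C8: sp
C9: sp2 ✓
C10: sp2 ✓
C11: sp2 ✓
C7, C9, C10, C11 → 4 sp2 carbons.

4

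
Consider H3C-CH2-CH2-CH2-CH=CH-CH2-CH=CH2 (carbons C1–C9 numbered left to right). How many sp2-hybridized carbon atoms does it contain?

4

C1: sp3
C2: sp3
C3: sp3
C4: sp3
C5: sp2 ✓
C6: sp2 ✓
C7: sp3
C8: sp2 ✓
C9: sp2 ✓
C5, C6, C8, C9 → 4 sp2 carbons.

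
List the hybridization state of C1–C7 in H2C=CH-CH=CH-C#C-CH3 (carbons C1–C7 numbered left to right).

C1 sp2, C2 sp2, C3 sp2, C4 sp2, C5 sp, C6 sp, C7 sp3

C1: 3 σ bonds, plus one π bond; 3 regions of electron density → sp2.
C2 (3 σ bonds, plus one π bond) has steric number 3: sp2.
C3 — 3 σ bonds, plus one π bond. Steric number 3, so sp2.
C4 (3 σ bonds, plus one π bond) has steric number 3: sp2.
C5: 2 σ bonds, plus two π bonds — 2 electron domains, sp.
C6 (2 σ bonds, plus two π bonds) has steric number 2: sp.
C7 is sp3: 4 σ bonds, 4 electron-density regions.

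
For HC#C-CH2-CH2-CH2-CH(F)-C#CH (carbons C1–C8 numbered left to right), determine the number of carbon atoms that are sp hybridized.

C1: sp ✓
C2: sp ✓
C3: sp3
C4: sp3
C5: sp3
C6: sp3
C7: sp ✓
C8: sp ✓
C1, C2, C7, C8 → 4 sp carbons.

4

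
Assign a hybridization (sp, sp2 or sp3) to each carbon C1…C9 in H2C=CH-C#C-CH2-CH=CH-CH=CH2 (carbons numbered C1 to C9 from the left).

C1 sp2, C2 sp2, C3 sp, C4 sp, C5 sp3, C6 sp2, C7 sp2, C8 sp2, C9 sp2

C1 (3 σ bonds, plus one π bond) has steric number 3: sp2.
C2: 3 σ bonds, plus one π bond — 3 electron domains, sp2.
C3 is sp: 2 σ bonds, plus two π bonds, 2 electron-density regions.
C4 is sp: 2 σ bonds, plus two π bonds, 2 electron-density regions.
C5 (4 σ bonds) has steric number 4: sp3.
C6: 3 σ bonds, plus one π bond; 3 regions of electron density → sp2.
C7 carries 3 σ bonds, plus one π bond, giving a steric number of 3, so it is sp2.
C8 (3 σ bonds, plus one π bond) has steric number 3: sp2.
C9 — 3 σ bonds, plus one π bond. Steric number 3, so sp2.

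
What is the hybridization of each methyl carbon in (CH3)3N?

Each methyl carbon carries 4 σ bonds, giving a steric number of 4, so it is sp3.

sp³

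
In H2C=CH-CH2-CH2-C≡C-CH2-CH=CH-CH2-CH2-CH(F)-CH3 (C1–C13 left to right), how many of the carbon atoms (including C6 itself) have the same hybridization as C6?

C6 is sp (two π bonds).
C1: sp2
C2: sp2
C3: sp3
C4: sp3
C5: sp ✓
C6: sp ✓
C7: sp3
C8: sp2
C9: sp2
C10: sp3
C11: sp3
C12: sp3
C13: sp3
2 carbons are sp.

2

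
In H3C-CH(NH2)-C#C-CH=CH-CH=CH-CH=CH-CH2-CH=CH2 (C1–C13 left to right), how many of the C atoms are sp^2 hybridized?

C1: sp3
C2: sp3
C3: sp
C4: sp
C5: sp2 ✓
C6: sp2 ✓
C7: sp2 ✓
C8: sp2 ✓
C9: sp2 ✓
C10: sp2 ✓
C11: sp3
C12: sp2 ✓
C13: sp2 ✓
C5, C6, C7, C8, C9, C10, C12, C13 → 8 sp2 carbons.

8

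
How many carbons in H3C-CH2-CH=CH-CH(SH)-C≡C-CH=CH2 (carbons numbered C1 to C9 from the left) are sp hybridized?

C1: sp3
C2: sp3
C3: sp2
C4: sp2
C5: sp3
C6: sp ✓
C7: sp ✓
C8: sp2
C9: sp2
C6, C7 → 2 sp carbons.

2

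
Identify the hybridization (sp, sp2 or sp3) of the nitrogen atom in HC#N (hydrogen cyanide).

sp

The nitrogen atom (1 σ bond and 1 lone pair, plus two π bonds) has steric number 2: sp.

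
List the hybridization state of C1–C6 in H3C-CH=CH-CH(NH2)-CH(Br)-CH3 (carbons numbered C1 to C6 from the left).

C1 sp3, C2 sp2, C3 sp2, C4 sp3, C5 sp3, C6 sp3

C1: 4 σ bonds; 4 regions of electron density → sp3.
C2 carries 3 σ bonds, plus one π bond, giving a steric number of 3, so it is sp2.
C3: 3 σ bonds, plus one π bond — 3 electron domains, sp2.
C4 is sp3: 4 σ bonds, 4 electron-density regions.
C5 — 4 σ bonds. Steric number 4, so sp3.
C6 — 4 σ bonds. Steric number 4, so sp3.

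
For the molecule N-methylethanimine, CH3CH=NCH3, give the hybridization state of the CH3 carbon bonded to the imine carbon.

The CH3 carbon bonded to the imine carbon: 4 σ bonds; 4 regions of electron density → sp3.

sp3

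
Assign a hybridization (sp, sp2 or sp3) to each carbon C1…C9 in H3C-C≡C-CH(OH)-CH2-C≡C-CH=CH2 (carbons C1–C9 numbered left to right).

C1 sp3, C2 sp, C3 sp, C4 sp3, C5 sp3, C6 sp, C7 sp, C8 sp2, C9 sp2

C1 carries 4 σ bonds, giving a steric number of 4, so it is sp3.
C2: 2 σ bonds, plus two π bonds; 2 regions of electron density → sp.
C3: 2 σ bonds, plus two π bonds; 2 regions of electron density → sp.
C4: 4 σ bonds; 4 regions of electron density → sp3.
C5 (4 σ bonds) has steric number 4: sp3.
C6 — 2 σ bonds, plus two π bonds. Steric number 2, so sp.
C7 carries 2 σ bonds, plus two π bonds, giving a steric number of 2, so it is sp.
C8: 3 σ bonds, plus one π bond — 3 electron domains, sp2.
C9: 3 σ bonds, plus one π bond — 3 electron domains, sp2.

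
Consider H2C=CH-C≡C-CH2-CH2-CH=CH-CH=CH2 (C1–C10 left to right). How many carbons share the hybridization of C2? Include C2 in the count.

C2 is sp2 (one π bond).
C1: sp2 ✓
C2: sp2 ✓
C3: sp
C4: sp
C5: sp3
C6: sp3
C7: sp2 ✓
C8: sp2 ✓
C9: sp2 ✓
C10: sp2 ✓
6 carbons are sp2.

6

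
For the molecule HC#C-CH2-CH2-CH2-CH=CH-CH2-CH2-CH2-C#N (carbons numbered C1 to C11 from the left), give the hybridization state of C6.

C6 has 3 σ bonds, plus one π bond: steric number 3 → sp2.

sp^2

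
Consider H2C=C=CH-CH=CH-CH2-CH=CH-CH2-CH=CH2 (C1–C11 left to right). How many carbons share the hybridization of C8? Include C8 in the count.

C8 is sp2 (one π bond).
C1: sp2 ✓
C2: sp
C3: sp2 ✓
C4: sp2 ✓
C5: sp2 ✓
C6: sp3
C7: sp2 ✓
C8: sp2 ✓
C9: sp3
C10: sp2 ✓
C11: sp2 ✓
8 carbons are sp2.

8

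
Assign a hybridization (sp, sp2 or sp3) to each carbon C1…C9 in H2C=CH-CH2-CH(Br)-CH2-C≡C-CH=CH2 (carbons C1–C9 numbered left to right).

C1 (3 σ bonds, plus one π bond) has steric number 3: sp2.
C2 carries 3 σ bonds, plus one π bond, giving a steric number of 3, so it is sp2.
C3 has 4 σ bonds: steric number 4 → sp3.
C4 — 4 σ bonds. Steric number 4, so sp3.
C5: 4 σ bonds — 4 electron domains, sp3.
C6 has 2 σ bonds, plus two π bonds: steric number 2 → sp.
C7 — 2 σ bonds, plus two π bonds. Steric number 2, so sp.
C8: 3 σ bonds, plus one π bond — 3 electron domains, sp2.
C9: 3 σ bonds, plus one π bond; 3 regions of electron density → sp2.

C1 sp2, C2 sp2, C3 sp3, C4 sp3, C5 sp3, C6 sp, C7 sp, C8 sp2, C9 sp2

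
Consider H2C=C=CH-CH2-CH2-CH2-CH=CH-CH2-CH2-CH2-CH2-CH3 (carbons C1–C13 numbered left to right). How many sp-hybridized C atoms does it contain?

1

C1: sp2
C2: sp ✓
C3: sp2
C4: sp3
C5: sp3
C6: sp3
C7: sp2
C8: sp2
C9: sp3
C10: sp3
C11: sp3
C12: sp3
C13: sp3
C2 → 1 sp carbon.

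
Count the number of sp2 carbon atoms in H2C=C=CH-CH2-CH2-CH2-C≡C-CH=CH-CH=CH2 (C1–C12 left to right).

6

C1: sp2 ✓
C2: sp
C3: sp2 ✓
C4: sp3
C5: sp3
C6: sp3
C7: sp
C8: sp
C9: sp2 ✓
C10: sp2 ✓
C11: sp2 ✓
C12: sp2 ✓
C1, C3, C9, C10, C11, C12 → 6 sp2 carbons.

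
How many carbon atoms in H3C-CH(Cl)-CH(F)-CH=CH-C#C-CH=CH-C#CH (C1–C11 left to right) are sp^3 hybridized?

3

C1: sp3 ✓
C2: sp3 ✓
C3: sp3 ✓
C4: sp2
C5: sp2
C6: sp
C7: sp
C8: sp2
C9: sp2
C10: sp
C11: sp
C1, C2, C3 → 3 sp3 carbons.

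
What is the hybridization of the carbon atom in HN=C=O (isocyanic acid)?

The carbon atom carries 2 σ bonds, plus two π bonds, giving a steric number of 2, so it is sp.

sp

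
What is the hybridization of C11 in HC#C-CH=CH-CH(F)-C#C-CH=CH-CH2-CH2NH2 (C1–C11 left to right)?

sp³

C11: 4 σ bonds — 4 electron domains, sp3.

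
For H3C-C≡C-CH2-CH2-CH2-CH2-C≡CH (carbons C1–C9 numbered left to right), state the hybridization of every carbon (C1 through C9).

C1: 4 σ bonds; 4 regions of electron density → sp3.
C2 has 2 σ bonds, plus two π bonds: steric number 2 → sp.
C3: 2 σ bonds, plus two π bonds; 2 regions of electron density → sp.
C4 (4 σ bonds) has steric number 4: sp3.
C5: 4 σ bonds; 4 regions of electron density → sp3.
C6 — 4 σ bonds. Steric number 4, so sp3.
C7 carries 4 σ bonds, giving a steric number of 4, so it is sp3.
C8 is sp: 2 σ bonds, plus two π bonds, 2 electron-density regions.
C9 (2 σ bonds, plus two π bonds) has steric number 2: sp.

C1 sp3, C2 sp, C3 sp, C4 sp3, C5 sp3, C6 sp3, C7 sp3, C8 sp, C9 sp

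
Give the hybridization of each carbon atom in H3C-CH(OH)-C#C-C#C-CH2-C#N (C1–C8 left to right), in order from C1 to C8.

C1 sp3, C2 sp3, C3 sp, C4 sp, C5 sp, C6 sp, C7 sp3, C8 sp

C1 (4 σ bonds) has steric number 4: sp3.
C2 (4 σ bonds) has steric number 4: sp3.
C3 carries 2 σ bonds, plus two π bonds, giving a steric number of 2, so it is sp.
C4 (2 σ bonds, plus two π bonds) has steric number 2: sp.
C5 is sp: 2 σ bonds, plus two π bonds, 2 electron-density regions.
C6: 2 σ bonds, plus two π bonds — 2 electron domains, sp.
C7 carries 4 σ bonds, giving a steric number of 4, so it is sp3.
C8 — 2 σ bonds, plus two π bonds. Steric number 2, so sp.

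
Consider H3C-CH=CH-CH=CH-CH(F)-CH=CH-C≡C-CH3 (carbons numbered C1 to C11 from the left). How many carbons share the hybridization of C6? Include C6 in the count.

3

C6 is sp3 (only σ bonds).
C1: sp3 ✓
C2: sp2
C3: sp2
C4: sp2
C5: sp2
C6: sp3 ✓
C7: sp2
C8: sp2
C9: sp
C10: sp
C11: sp3 ✓
3 carbons are sp3.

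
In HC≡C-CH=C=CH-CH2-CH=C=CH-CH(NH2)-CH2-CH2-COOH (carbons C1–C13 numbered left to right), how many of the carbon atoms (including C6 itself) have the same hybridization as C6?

4

C6 is sp3 (only σ bonds).
C1: sp
C2: sp
C3: sp2
C4: sp
C5: sp2
C6: sp3 ✓
C7: sp2
C8: sp
C9: sp2
C10: sp3 ✓
C11: sp3 ✓
C12: sp3 ✓
C13: sp2
4 carbons are sp3.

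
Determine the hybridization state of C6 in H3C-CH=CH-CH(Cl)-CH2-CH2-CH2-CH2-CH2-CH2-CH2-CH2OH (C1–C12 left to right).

sp3

C6 carries 4 σ bonds, giving a steric number of 4, so it is sp3.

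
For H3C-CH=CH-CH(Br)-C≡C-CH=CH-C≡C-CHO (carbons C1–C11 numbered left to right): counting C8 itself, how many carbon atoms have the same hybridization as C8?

C8 is sp2 (one π bond).
C1: sp3
C2: sp2 ✓
C3: sp2 ✓
C4: sp3
C5: sp
C6: sp
C7: sp2 ✓
C8: sp2 ✓
C9: sp
C10: sp
C11: sp2 ✓
5 carbons are sp2.

5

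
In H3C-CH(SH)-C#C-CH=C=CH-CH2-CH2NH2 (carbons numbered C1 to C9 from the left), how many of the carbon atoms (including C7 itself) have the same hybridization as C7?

2

C7 is sp2 (one π bond).
C1: sp3
C2: sp3
C3: sp
C4: sp
C5: sp2 ✓
C6: sp
C7: sp2 ✓
C8: sp3
C9: sp3
2 carbons are sp2.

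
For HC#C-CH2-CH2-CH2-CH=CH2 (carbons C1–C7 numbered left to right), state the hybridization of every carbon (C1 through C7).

C1 sp, C2 sp, C3 sp3, C4 sp3, C5 sp3, C6 sp2, C7 sp2

C1 — 2 σ bonds, plus two π bonds. Steric number 2, so sp.
C2 has 2 σ bonds, plus two π bonds: steric number 2 → sp.
C3 carries 4 σ bonds, giving a steric number of 4, so it is sp3.
C4: 4 σ bonds; 4 regions of electron density → sp3.
C5 carries 4 σ bonds, giving a steric number of 4, so it is sp3.
C6 is sp2: 3 σ bonds, plus one π bond, 3 electron-density regions.
C7 (3 σ bonds, plus one π bond) has steric number 3: sp2.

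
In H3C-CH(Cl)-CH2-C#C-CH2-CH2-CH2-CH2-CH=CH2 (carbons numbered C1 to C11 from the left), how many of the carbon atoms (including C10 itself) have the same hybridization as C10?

C10 is sp2 (one π bond).
C1: sp3
C2: sp3
C3: sp3
C4: sp
C5: sp
C6: sp3
C7: sp3
C8: sp3
C9: sp3
C10: sp2 ✓
C11: sp2 ✓
2 carbons are sp2.

2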